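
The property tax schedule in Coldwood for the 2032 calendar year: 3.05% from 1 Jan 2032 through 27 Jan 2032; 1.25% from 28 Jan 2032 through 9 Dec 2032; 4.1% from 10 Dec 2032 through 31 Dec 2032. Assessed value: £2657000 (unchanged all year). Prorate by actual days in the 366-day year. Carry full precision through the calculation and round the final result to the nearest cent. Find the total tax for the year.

£41292.39

1 Jan – 27 Jan 2032: 27 days at 3.05% → £2657000 × 3.05% × 27/366 = £5978.2500
28 Jan – 9 Dec 2032: 317 days at 1.25% → £2657000 × 1.25% × 317/366 = £28766.0178
10 Dec – 31 Dec 2032: 22 days at 4.1% → £2657000 × 4.1% × 22/366 = £6548.1257
Total = £41292.3934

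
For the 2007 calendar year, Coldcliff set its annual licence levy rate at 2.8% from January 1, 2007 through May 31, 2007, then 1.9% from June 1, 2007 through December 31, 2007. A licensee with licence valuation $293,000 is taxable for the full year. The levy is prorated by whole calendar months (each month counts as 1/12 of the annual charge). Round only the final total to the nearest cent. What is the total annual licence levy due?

$6,665.75

January 1 – May 31, 2007: 5 months at 2.8% → $293,000 × 2.8% × 5/12 = $3,418.3333
June 1 – December 31, 2007: 7 months at 1.9% → $293,000 × 1.9% × 7/12 = $3,247.4167
Total = $6,665.7500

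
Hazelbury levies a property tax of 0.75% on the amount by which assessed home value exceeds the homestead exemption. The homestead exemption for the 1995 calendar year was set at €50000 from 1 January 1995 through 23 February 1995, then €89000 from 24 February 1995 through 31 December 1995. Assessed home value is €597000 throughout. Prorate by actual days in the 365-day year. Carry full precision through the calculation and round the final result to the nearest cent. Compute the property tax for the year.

1 January – 23 February 1995: 54 days, exemption €50000 → (€597000 − €50000) × 0.75% × 54/365 = €606.9452
24 February – 31 December 1995: 311 days, exemption €89000 → (€597000 − €89000) × 0.75% × 311/365 = €3246.3288
Total = €3853.2740

€3853.27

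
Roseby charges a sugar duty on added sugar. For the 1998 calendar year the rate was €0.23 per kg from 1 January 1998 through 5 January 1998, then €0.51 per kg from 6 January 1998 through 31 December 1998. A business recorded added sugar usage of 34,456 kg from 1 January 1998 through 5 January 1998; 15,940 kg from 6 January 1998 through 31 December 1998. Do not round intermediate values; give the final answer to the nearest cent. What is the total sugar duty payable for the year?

1 January – 5 January 1998: 34,456 kg at €0.23/kg → €7924.88
6 January – 31 December 1998: 15,940 kg at €0.51/kg → €8129.40

€16054.28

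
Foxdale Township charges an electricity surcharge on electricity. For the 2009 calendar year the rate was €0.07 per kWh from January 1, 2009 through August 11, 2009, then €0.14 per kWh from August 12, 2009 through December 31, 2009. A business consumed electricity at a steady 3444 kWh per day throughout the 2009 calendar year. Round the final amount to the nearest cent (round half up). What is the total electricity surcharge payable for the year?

€122227.56

January 1 – August 11, 2009: 223 days × 3444 kWh/day = 768,012 kWh at €0.07/kWh → €53760.84
August 12 – December 31, 2009: 142 days × 3444 kWh/day = 489,048 kWh at €0.14/kWh → €68466.72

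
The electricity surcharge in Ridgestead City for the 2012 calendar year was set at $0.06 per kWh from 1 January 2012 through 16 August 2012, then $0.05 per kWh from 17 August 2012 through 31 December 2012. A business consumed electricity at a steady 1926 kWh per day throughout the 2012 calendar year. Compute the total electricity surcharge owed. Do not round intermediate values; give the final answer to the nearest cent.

$39,656.34

1 January – 16 August 2012: 229 days × 1926 kWh/day = 441,054 kWh at $0.06/kWh → $26,463.24
17 August – 31 December 2012: 137 days × 1926 kWh/day = 263,862 kWh at $0.05/kWh → $13,193.10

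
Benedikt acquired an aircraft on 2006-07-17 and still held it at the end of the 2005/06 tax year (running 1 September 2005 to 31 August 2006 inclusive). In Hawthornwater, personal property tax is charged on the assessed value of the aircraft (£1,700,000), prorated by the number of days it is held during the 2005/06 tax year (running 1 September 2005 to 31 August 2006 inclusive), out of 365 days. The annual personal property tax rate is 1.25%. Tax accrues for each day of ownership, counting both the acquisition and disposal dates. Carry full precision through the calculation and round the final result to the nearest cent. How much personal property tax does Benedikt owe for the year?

Days held (2006-07-17 to 2006-08-31): 46 out of 365
Tax = £1,700,000 × 1.25% × 46/365 = £2,678.0822

£2,678.08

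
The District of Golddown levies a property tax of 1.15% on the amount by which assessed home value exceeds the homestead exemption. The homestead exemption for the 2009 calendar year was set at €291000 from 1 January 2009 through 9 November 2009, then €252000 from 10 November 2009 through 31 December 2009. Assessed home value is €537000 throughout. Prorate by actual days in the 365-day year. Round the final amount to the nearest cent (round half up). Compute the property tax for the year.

€2892.90

1 January – 9 November 2009: 313 days, exemption €291000 → (€537000 − €291000) × 1.15% × 313/365 = €2425.9644
10 November – 31 December 2009: 52 days, exemption €252000 → (€537000 − €252000) × 1.15% × 52/365 = €466.9315
Total = €2892.8959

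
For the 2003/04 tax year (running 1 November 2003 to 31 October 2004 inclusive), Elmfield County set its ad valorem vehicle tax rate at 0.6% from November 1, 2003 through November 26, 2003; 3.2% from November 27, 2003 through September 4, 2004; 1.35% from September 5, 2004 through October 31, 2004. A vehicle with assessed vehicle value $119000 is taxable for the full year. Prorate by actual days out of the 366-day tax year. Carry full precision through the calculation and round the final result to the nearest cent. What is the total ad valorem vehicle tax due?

$3245.35

November 1 – November 26, 2003: 26 days at 0.6% → $119000 × 0.6% × 26/366 = $50.7213
November 27, 2003 – September 4, 2004: 283 days at 3.2% → $119000 × 3.2% × 283/366 = $2944.4372
September 5 – October 31, 2004: 57 days at 1.35% → $119000 × 1.35% × 57/366 = $250.1926
Total = $3245.3511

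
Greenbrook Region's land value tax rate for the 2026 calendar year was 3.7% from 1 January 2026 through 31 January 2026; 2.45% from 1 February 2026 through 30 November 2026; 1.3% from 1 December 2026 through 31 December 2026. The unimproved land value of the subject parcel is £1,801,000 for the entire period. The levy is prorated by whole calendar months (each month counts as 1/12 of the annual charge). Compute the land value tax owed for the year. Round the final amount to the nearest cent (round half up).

1 January – 31 January 2026: 1 month at 3.7% → £1,801,000 × 3.7% × 1/12 = £5,553.0833
1 February – 30 November 2026: 10 months at 2.45% → £1,801,000 × 2.45% × 10/12 = £36,770.4167
1 December – 31 December 2026: 1 month at 1.3% → £1,801,000 × 1.3% × 1/12 = £1,951.0833
Total = £44,274.5833

£44,274.58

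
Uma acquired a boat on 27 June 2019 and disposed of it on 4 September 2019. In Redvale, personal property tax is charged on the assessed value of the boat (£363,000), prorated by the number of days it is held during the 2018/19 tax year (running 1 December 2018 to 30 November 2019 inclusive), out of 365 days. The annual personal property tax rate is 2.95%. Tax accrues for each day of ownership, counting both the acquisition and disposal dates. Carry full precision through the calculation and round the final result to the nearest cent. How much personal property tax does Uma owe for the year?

£2,053.68

Days held (27 June – 4 September 2019): 70 out of 365
Tax = £363,000 × 2.95% × 70/365 = £2,053.6849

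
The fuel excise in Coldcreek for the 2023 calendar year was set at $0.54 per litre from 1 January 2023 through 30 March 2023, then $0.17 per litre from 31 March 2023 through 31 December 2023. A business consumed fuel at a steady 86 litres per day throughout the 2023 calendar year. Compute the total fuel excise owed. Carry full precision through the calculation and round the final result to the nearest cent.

$8168.28

1 January – 30 March 2023: 89 days × 86 litres/day = 7,654 litres at $0.54/litre → $4133.16
31 March – 31 December 2023: 276 days × 86 litres/day = 23,736 litres at $0.17/litre → $4035.12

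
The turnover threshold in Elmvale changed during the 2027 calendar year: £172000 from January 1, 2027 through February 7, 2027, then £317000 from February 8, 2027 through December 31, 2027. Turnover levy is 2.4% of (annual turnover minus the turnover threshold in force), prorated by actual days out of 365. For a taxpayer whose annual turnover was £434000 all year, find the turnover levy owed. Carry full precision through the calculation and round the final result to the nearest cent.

January 1 – February 7, 2027: 38 days, exemption £172000 → (£434000 − £172000) × 2.4% × 38/365 = £654.6411
February 8 – December 31, 2027: 327 days, exemption £317000 → (£434000 − £317000) × 2.4% × 327/365 = £2515.6603
Total = £3170.3014

£3170.30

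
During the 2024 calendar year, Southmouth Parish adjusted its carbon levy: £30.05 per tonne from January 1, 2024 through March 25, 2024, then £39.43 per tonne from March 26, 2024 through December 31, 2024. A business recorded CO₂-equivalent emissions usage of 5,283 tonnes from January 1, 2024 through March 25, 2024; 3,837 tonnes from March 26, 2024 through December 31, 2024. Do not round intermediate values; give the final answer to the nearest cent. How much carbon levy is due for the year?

£310,047.06

January 1 – March 25, 2024: 5,283 tonnes at £30.05/tonne → £158,754.15
March 26 – December 31, 2024: 3,837 tonnes at £39.43/tonne → £151,292.91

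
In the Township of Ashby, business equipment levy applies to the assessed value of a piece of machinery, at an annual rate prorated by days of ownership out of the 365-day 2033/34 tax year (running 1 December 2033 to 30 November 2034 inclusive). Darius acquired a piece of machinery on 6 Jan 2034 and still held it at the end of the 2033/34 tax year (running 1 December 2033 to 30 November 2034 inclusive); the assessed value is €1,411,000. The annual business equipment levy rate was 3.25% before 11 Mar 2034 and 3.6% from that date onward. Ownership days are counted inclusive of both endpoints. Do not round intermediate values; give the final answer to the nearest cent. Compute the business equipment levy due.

€44,920.05

6 Jan – 10 Mar 2034: 64 days at 3.25% → €1,411,000 × 3.25% × 64/365 = €8,040.7671
11 Mar – 30 Nov 2034: 265 days at 3.6% → €1,411,000 × 3.6% × 265/365 = €36,879.2877
Total = €44,920.0548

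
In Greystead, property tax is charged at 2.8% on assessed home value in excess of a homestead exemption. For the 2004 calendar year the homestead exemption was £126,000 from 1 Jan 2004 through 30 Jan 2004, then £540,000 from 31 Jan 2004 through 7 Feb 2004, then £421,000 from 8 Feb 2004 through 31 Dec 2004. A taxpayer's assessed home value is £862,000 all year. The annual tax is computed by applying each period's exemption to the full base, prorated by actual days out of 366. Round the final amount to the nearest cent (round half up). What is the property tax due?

£12,952.22

1 Jan – 30 Jan 2004: 30 days, exemption £126,000 → (£862,000 − £126,000) × 2.8% × 30/366 = £1,689.1803
31 Jan – 7 Feb 2004: 8 days, exemption £540,000 → (£862,000 − £540,000) × 2.8% × 8/366 = £197.0710
8 Feb – 31 Dec 2004: 328 days, exemption £421,000 → (£862,000 − £421,000) × 2.8% × 328/366 = £11,065.9672
Total = £12,952.2186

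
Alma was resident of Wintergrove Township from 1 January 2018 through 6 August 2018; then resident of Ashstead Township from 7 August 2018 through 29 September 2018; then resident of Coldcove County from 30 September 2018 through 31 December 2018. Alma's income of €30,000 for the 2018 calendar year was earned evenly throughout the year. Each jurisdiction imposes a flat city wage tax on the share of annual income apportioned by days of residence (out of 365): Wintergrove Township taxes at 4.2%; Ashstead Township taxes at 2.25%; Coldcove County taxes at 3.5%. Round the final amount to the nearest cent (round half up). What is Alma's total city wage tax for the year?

Wintergrove Township, 1 January – 6 August 2018: 218 days → €30,000 × 4.2% × 218/365 = €752.5479
Ashstead Township, 7 August – 29 September 2018: 54 days → €30,000 × 2.25% × 54/365 = €99.8630
Coldcove County, 30 September – 31 December 2018: 93 days → €30,000 × 3.5% × 93/365 = €267.5342
Total = €1,119.9452

€1,119.95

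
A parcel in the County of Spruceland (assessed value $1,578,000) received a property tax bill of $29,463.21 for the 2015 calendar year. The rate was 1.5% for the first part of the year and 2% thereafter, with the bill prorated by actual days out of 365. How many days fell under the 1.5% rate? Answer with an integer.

Let d = days at the first rate; then 365 − d days at the second rate.
$1,578,000 × [1.5%·d + 2%·(365−d)] / 365 = $29,463.21
Solving gives d = 97, so the new rate took effect on April 8, 2015.

97 days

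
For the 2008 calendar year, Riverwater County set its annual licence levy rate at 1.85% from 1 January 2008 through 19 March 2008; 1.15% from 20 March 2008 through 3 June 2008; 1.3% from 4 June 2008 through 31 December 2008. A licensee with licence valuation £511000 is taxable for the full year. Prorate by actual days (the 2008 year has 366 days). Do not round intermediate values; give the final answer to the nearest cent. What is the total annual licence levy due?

1 January – 19 March 2008: 79 days at 1.85% → £511000 × 1.85% × 79/366 = £2040.5096
20 March – 3 June 2008: 76 days at 1.15% → £511000 × 1.15% × 76/366 = £1220.2568
4 June – 31 December 2008: 211 days at 1.3% → £511000 × 1.3% × 211/366 = £3829.7077
Total = £7090.4740

£7090.47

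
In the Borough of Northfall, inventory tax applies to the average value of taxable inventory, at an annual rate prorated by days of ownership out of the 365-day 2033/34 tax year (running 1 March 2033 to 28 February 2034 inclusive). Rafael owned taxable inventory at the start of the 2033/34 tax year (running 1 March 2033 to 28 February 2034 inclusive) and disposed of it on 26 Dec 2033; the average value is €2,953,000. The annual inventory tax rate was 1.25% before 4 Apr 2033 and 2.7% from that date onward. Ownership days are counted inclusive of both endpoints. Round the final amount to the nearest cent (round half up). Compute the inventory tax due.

1 Mar – 3 Apr 2033: 34 days at 1.25% → €2,953,000 × 1.25% × 34/365 = €3,438.4247
4 Apr – 26 Dec 2033: 267 days at 2.7% → €2,953,000 × 2.7% × 267/365 = €58,323.7726
Total = €61,762.1973

€61,762.20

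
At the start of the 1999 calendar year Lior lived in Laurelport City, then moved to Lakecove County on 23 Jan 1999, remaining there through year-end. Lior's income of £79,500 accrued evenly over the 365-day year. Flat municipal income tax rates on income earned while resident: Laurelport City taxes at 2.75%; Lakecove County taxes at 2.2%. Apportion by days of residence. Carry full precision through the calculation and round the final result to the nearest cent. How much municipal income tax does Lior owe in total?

Laurelport City, 1 Jan – 22 Jan 1999: 22 days → £79,500 × 2.75% × 22/365 = £131.7740
Lakecove County, 23 Jan – 31 Dec 1999: 343 days → £79,500 × 2.2% × 343/365 = £1,643.5808
Total = £1,775.3548

£1,775.35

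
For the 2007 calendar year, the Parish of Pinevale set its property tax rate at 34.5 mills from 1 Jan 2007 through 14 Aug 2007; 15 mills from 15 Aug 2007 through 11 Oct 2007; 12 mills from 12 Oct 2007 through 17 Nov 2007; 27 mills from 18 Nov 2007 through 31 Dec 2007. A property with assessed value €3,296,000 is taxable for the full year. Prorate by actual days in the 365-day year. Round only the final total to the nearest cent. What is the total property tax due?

1 Jan – 14 Aug 2007: 226 days at 34.5 mills → €3,296,000 × 3.45% × 226/365 = €70,407.9781
15 Aug – 11 Oct 2007: 58 days at 15 mills → €3,296,000 × 1.5% × 58/365 = €7,856.2192
12 Oct – 17 Nov 2007: 37 days at 12 mills → €3,296,000 × 1.2% × 37/365 = €4,009.3808
18 Nov – 31 Dec 2007: 44 days at 27 mills → €3,296,000 × 2.7% × 44/365 = €10,727.8027
Total = €93,001.3808

€93,001.38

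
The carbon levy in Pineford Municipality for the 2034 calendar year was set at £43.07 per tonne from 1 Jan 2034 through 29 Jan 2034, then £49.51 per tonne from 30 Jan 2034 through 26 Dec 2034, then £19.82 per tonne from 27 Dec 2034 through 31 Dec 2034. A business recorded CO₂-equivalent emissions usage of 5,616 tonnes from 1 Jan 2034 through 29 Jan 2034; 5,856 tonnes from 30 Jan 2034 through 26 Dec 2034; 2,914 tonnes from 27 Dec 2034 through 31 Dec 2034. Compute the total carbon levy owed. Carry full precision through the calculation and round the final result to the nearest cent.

£589567.16

1 Jan – 29 Jan 2034: 5,616 tonnes at £43.07/tonne → £241881.12
30 Jan – 26 Dec 2034: 5,856 tonnes at £49.51/tonne → £289930.56
27 Dec – 31 Dec 2034: 2,914 tonnes at £19.82/tonne → £57755.48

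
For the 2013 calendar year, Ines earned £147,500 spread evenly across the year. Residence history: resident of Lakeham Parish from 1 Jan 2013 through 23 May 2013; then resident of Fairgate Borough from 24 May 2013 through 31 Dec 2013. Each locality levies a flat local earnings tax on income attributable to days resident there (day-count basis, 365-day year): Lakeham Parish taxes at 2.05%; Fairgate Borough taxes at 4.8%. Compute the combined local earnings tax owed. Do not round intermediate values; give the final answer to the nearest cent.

£5,490.84

Lakeham Parish, 1 Jan – 23 May 2013: 143 days → £147,500 × 2.05% × 143/365 = £1,184.6473
Fairgate Borough, 24 May – 31 Dec 2013: 222 days → £147,500 × 4.8% × 222/365 = £4,306.1918
Total = £5,490.8390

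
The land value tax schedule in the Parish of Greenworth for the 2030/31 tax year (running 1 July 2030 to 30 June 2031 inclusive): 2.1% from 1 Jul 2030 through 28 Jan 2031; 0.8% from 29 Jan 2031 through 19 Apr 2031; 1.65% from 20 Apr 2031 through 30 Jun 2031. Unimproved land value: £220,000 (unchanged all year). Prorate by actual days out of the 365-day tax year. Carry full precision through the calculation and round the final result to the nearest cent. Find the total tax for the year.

£3,790.03

1 Jul 2030 – 28 Jan 2031: 212 days at 2.1% → £220,000 × 2.1% × 212/365 = £2,683.3973
29 Jan – 19 Apr 2031: 81 days at 0.8% → £220,000 × 0.8% × 81/365 = £390.5753
20 Apr – 30 Jun 2031: 72 days at 1.65% → £220,000 × 1.65% × 72/365 = £716.0548
Total = £3,790.0274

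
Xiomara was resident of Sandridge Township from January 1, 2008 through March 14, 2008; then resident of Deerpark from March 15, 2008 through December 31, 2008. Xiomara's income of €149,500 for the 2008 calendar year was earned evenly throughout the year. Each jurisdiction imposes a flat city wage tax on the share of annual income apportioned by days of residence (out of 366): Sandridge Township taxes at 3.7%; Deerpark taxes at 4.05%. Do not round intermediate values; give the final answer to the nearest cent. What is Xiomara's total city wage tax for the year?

Sandridge Township, January 1 – March 14, 2008: 74 days → €149,500 × 3.7% × 74/366 = €1,118.3907
Deerpark, March 15 – December 31, 2008: 292 days → €149,500 × 4.05% × 292/366 = €4,830.5656
Total = €5,948.9563

€5,948.96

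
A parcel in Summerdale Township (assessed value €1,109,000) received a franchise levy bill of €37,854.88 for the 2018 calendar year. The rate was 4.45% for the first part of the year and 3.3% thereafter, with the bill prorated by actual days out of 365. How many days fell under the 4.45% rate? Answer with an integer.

36 days

Let d = days at the first rate; then 365 − d days at the second rate.
€1,109,000 × [4.45%·d + 3.3%·(365−d)] / 365 = €37,854.88
Solving gives d = 36, so the new rate took effect on February 6, 2018.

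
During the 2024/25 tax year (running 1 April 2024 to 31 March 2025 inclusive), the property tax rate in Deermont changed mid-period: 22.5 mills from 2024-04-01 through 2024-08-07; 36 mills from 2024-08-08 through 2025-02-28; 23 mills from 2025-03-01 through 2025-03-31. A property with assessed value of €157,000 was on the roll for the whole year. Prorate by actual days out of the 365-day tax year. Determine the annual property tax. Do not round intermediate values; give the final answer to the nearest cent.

2024-04-01 to 2024-08-07: 129 days at 22.5 mills → €157,000 × 2.25% × 129/365 = €1,248.4726
2024-08-08 to 2025-02-28: 205 days at 36 mills → €157,000 × 3.6% × 205/365 = €3,174.4110
2025-03-01 to 2025-03-31: 31 days at 23 mills → €157,000 × 2.3% × 31/365 = €306.6877
Total = €4,729.5712

€4,729.57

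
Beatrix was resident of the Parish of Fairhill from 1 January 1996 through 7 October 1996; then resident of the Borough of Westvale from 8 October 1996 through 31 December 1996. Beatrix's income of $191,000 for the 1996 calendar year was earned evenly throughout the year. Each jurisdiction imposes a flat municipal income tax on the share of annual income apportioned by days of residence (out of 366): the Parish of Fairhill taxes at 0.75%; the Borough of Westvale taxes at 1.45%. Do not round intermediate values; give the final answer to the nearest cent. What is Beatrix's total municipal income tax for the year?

$1,743.01

The Parish of Fairhill, 1 January – 7 October 1996: 281 days → $191,000 × 0.75% × 281/366 = $1,099.8156
The Borough of Westvale, 8 October – 31 December 1996: 85 days → $191,000 × 1.45% × 85/366 = $643.1899
Total = $1,743.0055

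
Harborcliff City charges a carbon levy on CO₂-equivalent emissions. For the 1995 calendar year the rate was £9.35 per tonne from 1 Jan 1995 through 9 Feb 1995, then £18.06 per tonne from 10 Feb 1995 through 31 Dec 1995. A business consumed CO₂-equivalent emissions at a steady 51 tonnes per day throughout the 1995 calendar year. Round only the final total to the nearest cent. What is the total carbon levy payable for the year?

1 Jan – 9 Feb 1995: 40 days × 51 tonnes/day = 2,040 tonnes at £9.35/tonne → £19,074.00
10 Feb – 31 Dec 1995: 325 days × 51 tonnes/day = 16,575 tonnes at £18.06/tonne → £299,344.50

£318,418.50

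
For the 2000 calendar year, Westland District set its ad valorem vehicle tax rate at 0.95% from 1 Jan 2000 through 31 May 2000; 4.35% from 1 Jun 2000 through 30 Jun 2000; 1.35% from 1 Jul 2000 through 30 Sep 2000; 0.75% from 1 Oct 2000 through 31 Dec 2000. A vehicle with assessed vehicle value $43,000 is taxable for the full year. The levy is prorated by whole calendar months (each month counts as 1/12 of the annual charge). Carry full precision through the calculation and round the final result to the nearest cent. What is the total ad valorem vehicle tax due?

$551.83

1 Jan – 31 May 2000: 5 months at 0.95% → $43,000 × 0.95% × 5/12 = $170.2083
1 Jun – 30 Jun 2000: 1 month at 4.35% → $43,000 × 4.35% × 1/12 = $155.8750
1 Jul – 30 Sep 2000: 3 months at 1.35% → $43,000 × 1.35% × 3/12 = $145.1250
1 Oct – 31 Dec 2000: 3 months at 0.75% → $43,000 × 0.75% × 3/12 = $80.6250
Total = $551.8333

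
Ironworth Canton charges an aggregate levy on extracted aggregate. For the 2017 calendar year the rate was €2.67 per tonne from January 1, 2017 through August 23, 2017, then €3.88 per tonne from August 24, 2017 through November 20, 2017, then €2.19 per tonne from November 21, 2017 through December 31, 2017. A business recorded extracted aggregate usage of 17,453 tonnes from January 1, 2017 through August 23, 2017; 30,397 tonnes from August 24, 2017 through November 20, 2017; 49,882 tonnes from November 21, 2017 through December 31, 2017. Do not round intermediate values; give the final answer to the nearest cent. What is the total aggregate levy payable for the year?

€273781.45

January 1 – August 23, 2017: 17,453 tonnes at €2.67/tonne → €46599.51
August 24 – November 20, 2017: 30,397 tonnes at €3.88/tonne → €117940.36
November 21 – December 31, 2017: 49,882 tonnes at €2.19/tonne → €109241.58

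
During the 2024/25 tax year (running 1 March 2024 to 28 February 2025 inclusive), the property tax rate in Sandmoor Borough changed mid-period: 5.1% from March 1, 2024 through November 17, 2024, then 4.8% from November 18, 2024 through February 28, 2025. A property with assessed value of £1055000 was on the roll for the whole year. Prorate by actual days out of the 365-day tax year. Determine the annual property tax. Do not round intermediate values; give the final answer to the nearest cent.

£52911.86

March 1 – November 17, 2024: 262 days at 5.1% → £1055000 × 5.1% × 262/365 = £38621.6712
November 18, 2024 – February 28, 2025: 103 days at 4.8% → £1055000 × 4.8% × 103/365 = £14290.1918
Total = £52911.8630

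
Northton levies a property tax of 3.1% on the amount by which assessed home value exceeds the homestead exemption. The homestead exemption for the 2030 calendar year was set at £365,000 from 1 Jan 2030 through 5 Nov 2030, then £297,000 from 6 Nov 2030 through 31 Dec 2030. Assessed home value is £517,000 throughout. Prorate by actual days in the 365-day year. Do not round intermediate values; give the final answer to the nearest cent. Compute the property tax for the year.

£5,035.42

1 Jan – 5 Nov 2030: 309 days, exemption £365,000 → (£517,000 − £365,000) × 3.1% × 309/365 = £3,989.0630
6 Nov – 31 Dec 2030: 56 days, exemption £297,000 → (£517,000 − £297,000) × 3.1% × 56/365 = £1,046.3562
Total = £5,035.4192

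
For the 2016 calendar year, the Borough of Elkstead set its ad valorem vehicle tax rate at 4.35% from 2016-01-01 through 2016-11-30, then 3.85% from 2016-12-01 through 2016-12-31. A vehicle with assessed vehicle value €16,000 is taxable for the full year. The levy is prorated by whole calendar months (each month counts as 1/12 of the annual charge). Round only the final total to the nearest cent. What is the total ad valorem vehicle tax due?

2016-01-01 to 2016-11-30: 11 months at 4.35% → €16,000 × 4.35% × 11/12 = €638.0000
2016-12-01 to 2016-12-31: 1 month at 3.85% → €16,000 × 3.85% × 1/12 = €51.3333
Total = €689.3333

€689.33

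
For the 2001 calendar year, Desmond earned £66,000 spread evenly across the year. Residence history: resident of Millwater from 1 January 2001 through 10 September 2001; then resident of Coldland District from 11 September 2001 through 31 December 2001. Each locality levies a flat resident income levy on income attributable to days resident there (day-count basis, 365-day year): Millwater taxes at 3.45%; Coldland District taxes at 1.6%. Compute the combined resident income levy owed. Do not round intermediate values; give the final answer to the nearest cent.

£1,902.34

Millwater, 1 January – 10 September 2001: 253 days → £66,000 × 3.45% × 253/365 = £1,578.3041
Coldland District, 11 September – 31 December 2001: 112 days → £66,000 × 1.6% × 112/365 = £324.0329
Total = £1,902.3370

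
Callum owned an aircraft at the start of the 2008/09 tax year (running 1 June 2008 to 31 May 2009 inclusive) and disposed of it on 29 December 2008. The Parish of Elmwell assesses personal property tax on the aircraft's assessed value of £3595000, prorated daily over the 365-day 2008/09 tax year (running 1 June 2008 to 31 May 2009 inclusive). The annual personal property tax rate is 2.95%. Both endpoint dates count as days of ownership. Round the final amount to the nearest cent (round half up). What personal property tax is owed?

£61597.62

Days held (1 June – 29 December 2008): 212 out of 365
Tax = £3595000 × 2.95% × 212/365 = £61597.6164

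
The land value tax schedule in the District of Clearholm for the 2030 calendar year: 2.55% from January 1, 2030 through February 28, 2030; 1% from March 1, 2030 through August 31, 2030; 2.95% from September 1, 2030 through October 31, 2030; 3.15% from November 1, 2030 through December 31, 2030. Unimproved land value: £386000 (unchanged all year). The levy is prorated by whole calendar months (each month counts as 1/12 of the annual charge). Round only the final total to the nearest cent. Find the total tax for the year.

£7494.83

January 1 – February 28, 2030: 2 months at 2.55% → £386000 × 2.55% × 2/12 = £1640.5000
March 1 – August 31, 2030: 6 months at 1% → £386000 × 1% × 6/12 = £1930.0000
September 1 – October 31, 2030: 2 months at 2.95% → £386000 × 2.95% × 2/12 = £1897.8333
November 1 – December 31, 2030: 2 months at 3.15% → £386000 × 3.15% × 2/12 = £2026.5000
Total = £7494.8333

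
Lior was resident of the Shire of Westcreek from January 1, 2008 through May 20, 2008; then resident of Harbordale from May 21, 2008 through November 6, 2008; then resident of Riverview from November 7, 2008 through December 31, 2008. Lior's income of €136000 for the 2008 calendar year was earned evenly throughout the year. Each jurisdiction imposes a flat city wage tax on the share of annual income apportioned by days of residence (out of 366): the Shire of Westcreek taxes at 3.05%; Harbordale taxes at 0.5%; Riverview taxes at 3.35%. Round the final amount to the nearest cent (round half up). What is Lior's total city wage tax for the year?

€2598.49

The Shire of Westcreek, January 1 – May 20, 2008: 141 days → €136000 × 3.05% × 141/366 = €1598.0000
Harbordale, May 21 – November 6, 2008: 170 days → €136000 × 0.5% × 170/366 = €315.8470
Riverview, November 7 – December 31, 2008: 55 days → €136000 × 3.35% × 55/366 = €684.6448
Total = €2598.4918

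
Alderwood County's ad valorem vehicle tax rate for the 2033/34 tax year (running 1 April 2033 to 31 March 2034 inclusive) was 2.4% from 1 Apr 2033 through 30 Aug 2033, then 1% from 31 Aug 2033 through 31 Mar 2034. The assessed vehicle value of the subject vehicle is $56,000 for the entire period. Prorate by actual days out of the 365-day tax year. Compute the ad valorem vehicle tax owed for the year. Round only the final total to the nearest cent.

1 Apr – 30 Aug 2033: 152 days at 2.4% → $56,000 × 2.4% × 152/365 = $559.6932
31 Aug 2033 – 31 Mar 2034: 213 days at 1% → $56,000 × 1% × 213/365 = $326.7945
Total = $886.4877

$886.49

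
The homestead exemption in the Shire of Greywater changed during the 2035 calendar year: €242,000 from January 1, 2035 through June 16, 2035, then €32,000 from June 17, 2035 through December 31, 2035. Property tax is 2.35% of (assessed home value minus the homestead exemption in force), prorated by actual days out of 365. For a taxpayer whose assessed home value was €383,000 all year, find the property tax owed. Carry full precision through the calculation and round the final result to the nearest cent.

January 1 – June 16, 2035: 167 days, exemption €242,000 → (€383,000 − €242,000) × 2.35% × 167/365 = €1,516.0397
June 17 – December 31, 2035: 198 days, exemption €32,000 → (€383,000 − €32,000) × 2.35% × 198/365 = €4,474.5288
Total = €5,990.5685

€5,990.57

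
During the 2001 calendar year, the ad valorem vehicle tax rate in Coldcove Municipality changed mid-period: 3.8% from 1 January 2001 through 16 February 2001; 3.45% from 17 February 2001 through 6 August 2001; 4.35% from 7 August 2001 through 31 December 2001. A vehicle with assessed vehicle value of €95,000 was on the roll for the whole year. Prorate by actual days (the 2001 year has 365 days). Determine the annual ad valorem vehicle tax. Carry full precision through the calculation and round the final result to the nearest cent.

€3,664.66

1 January – 16 February 2001: 47 days at 3.8% → €95,000 × 3.8% × 47/365 = €464.8493
17 February – 6 August 2001: 171 days at 3.45% → €95,000 × 3.45% × 171/365 = €1,535.4863
7 August – 31 December 2001: 147 days at 4.35% → €95,000 × 4.35% × 147/365 = €1,664.3219
Total = €3,664.6575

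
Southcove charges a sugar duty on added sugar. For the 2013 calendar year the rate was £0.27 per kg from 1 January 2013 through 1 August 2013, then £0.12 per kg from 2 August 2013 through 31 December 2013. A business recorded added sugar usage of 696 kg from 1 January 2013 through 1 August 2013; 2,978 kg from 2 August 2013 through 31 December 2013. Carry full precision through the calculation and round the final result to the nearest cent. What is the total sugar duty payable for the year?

£545.28

1 January – 1 August 2013: 696 kg at £0.27/kg → £187.92
2 August – 31 December 2013: 2,978 kg at £0.12/kg → £357.36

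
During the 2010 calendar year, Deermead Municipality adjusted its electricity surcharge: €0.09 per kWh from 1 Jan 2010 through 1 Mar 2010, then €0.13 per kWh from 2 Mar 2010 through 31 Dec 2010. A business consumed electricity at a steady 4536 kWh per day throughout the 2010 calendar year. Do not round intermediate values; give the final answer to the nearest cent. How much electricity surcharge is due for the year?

€204346.80

1 Jan – 1 Mar 2010: 60 days × 4536 kWh/day = 272,160 kWh at €0.09/kWh → €24494.40
2 Mar – 31 Dec 2010: 305 days × 4536 kWh/day = 1,383,480 kWh at €0.13/kWh → €179852.40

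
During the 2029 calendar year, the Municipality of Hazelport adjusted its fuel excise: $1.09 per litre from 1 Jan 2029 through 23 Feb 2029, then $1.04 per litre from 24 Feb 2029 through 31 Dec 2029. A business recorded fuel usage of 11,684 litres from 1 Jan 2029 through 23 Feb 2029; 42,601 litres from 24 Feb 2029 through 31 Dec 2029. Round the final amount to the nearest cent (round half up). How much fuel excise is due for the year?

$57,040.60

1 Jan – 23 Feb 2029: 11,684 litres at $1.09/litre → $12,735.56
24 Feb – 31 Dec 2029: 42,601 litres at $1.04/litre → $44,305.04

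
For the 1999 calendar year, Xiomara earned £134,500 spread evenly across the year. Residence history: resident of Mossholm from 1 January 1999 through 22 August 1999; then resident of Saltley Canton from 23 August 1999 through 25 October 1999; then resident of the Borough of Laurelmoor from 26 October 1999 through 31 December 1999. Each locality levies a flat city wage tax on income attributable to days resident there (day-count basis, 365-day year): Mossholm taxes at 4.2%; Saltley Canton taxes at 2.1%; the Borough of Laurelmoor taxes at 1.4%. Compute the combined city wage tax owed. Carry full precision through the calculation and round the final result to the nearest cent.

Mossholm, 1 January – 22 August 1999: 234 days → £134,500 × 4.2% × 234/365 = £3,621.5507
Saltley Canton, 23 August – 25 October 1999: 64 days → £134,500 × 2.1% × 64/365 = £495.2548
The Borough of Laurelmoor, 26 October – 31 December 1999: 67 days → £134,500 × 1.4% × 67/365 = £345.6466
Total = £4,462.4521

£4,462.45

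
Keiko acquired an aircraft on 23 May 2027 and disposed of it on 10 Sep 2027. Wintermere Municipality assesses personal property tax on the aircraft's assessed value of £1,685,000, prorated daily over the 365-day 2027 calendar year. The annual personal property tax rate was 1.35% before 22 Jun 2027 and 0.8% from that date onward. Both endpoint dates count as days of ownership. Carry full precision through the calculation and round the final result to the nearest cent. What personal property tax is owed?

23 May – 21 Jun 2027: 30 days at 1.35% → £1,685,000 × 1.35% × 30/365 = £1,869.6575
22 Jun – 10 Sep 2027: 81 days at 0.8% → £1,685,000 × 0.8% × 81/365 = £2,991.4521
Total = £4,861.1096

£4,861.11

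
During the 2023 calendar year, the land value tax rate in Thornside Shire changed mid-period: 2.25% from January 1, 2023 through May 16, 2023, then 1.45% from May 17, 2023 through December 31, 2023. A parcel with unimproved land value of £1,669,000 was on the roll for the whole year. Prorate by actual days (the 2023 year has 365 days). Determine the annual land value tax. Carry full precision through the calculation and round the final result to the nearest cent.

£29,175.49

January 1 – May 16, 2023: 136 days at 2.25% → £1,669,000 × 2.25% × 136/365 = £13,992.1644
May 17 – December 31, 2023: 229 days at 1.45% → £1,669,000 × 1.45% × 229/365 = £15,183.3274
Total = £29,175.4918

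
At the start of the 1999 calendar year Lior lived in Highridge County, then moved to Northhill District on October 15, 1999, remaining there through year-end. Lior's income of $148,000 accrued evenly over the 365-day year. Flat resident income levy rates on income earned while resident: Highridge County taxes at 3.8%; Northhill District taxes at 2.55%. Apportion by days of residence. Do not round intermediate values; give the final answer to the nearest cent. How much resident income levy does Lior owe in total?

Highridge County, January 1 – October 14, 1999: 287 days → $148,000 × 3.8% × 287/365 = $4,422.1589
Northhill District, October 15 – December 31, 1999: 78 days → $148,000 × 2.55% × 78/365 = $806.4986
Total = $5,228.6575

$5,228.66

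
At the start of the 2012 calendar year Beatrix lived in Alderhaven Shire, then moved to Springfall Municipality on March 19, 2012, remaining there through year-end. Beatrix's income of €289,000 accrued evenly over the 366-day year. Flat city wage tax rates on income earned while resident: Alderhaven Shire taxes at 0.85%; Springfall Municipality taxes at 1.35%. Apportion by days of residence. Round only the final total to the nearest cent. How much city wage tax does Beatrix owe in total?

Alderhaven Shire, January 1 – March 18, 2012: 78 days → €289,000 × 0.85% × 78/366 = €523.5164
Springfall Municipality, March 19 – December 31, 2012: 288 days → €289,000 × 1.35% × 288/366 = €3,070.0328
Total = €3,593.5492

€3,593.55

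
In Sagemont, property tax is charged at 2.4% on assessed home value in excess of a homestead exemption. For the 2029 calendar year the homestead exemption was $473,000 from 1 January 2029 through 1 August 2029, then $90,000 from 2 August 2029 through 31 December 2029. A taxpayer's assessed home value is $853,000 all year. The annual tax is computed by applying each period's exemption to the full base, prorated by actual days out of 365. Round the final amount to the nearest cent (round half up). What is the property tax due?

1 January – 1 August 2029: 213 days, exemption $473,000 → ($853,000 − $473,000) × 2.4% × 213/365 = $5,322.0822
2 August – 31 December 2029: 152 days, exemption $90,000 → ($853,000 − $90,000) × 2.4% × 152/365 = $7,625.8192
Total = $12,947.9014

$12,947.90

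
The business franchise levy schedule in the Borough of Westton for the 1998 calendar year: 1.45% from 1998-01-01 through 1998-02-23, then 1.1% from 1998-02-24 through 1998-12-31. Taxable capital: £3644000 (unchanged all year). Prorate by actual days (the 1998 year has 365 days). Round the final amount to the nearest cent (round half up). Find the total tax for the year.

£41970.89

1998-01-01 to 1998-02-23: 54 days at 1.45% → £3644000 × 1.45% × 54/365 = £7817.1288
1998-02-24 to 1998-12-31: 311 days at 1.1% → £3644000 × 1.1% × 311/365 = £34153.7644
Total = £41970.8932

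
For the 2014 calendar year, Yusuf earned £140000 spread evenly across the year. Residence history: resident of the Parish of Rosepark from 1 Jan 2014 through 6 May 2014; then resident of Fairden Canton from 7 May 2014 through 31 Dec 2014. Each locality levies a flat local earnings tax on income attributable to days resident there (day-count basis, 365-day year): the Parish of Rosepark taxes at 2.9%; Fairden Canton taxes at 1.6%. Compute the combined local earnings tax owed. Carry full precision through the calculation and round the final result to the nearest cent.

The Parish of Rosepark, 1 Jan – 6 May 2014: 126 days → £140000 × 2.9% × 126/365 = £1401.5342
Fairden Canton, 7 May – 31 Dec 2014: 239 days → £140000 × 1.6% × 239/365 = £1466.7397
Total = £2868.2740

£2868.27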